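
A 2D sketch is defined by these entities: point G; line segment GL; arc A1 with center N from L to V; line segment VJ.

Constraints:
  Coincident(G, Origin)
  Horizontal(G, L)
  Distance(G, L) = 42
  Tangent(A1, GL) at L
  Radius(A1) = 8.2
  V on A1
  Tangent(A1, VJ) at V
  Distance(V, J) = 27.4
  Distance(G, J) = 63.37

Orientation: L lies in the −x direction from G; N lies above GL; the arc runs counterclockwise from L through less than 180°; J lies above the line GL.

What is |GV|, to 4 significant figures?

38.12

Checks: |NV| = 8.200 ✓; ∠(NV, VJ) = 90.00° ✓; |VJ| = 27.40 ✓; |GJ| = 63.37 ✓.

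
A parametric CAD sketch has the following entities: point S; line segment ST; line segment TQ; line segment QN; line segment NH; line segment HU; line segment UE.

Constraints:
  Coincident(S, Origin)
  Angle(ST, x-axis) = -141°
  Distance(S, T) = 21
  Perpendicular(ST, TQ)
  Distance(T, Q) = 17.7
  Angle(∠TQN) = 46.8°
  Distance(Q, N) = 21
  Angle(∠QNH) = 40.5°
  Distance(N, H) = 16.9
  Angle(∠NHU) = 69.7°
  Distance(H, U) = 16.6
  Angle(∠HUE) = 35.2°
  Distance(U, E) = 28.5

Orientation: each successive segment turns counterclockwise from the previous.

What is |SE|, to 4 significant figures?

13.14

S is at the origin; ST runs at -141.0° with length 21.0, so T = (-16.32, -13.22). ST is perpendicular to TQ, so TQ runs at -51.00°; with |TQ| = 17.7, Q = (-5.181, -26.97). ∠TQN = 46.8° gives QN at 82.20° from the x-axis; with |QN| = 21.0, N = (-2.331, -6.166). ∠QNH = 40.5° gives NH at -138.3° from the x-axis; with |NH| = 16.9, H = (-14.95, -17.41). ∠NHU = 69.7° gives HU at -28.00° from the x-axis; with |HU| = 16.6, U = (-0.2923, -25.20). ∠HUE = 35.2° gives UE at 116.8° from the x-axis; with |UE| = 28.5, E = (-13.14, 0.2376). Then |SE| = |E − S| = 13.14.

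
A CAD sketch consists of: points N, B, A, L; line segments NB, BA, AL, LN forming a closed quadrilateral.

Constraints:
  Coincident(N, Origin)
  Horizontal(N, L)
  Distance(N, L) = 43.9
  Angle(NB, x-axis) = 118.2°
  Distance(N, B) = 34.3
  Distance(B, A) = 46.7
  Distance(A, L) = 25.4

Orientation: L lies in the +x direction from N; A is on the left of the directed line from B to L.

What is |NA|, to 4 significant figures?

36.24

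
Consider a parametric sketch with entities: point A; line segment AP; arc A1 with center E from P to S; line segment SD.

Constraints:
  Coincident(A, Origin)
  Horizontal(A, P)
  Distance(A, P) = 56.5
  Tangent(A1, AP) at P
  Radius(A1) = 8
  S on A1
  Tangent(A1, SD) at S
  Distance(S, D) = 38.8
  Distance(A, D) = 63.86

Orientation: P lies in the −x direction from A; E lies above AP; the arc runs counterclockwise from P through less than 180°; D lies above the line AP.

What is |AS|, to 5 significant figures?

49.070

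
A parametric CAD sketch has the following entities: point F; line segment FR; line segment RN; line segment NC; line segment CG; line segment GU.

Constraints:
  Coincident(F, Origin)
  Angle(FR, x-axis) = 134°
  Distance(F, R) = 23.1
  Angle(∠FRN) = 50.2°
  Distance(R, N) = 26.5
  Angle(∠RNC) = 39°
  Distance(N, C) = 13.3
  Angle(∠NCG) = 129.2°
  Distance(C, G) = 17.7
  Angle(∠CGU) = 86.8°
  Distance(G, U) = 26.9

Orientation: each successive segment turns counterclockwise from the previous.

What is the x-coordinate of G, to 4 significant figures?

-11.20

F is at the origin; FR runs at 134.0° with length 23.1, so R = (-16.05, 16.62). ∠FRN = 50.2° gives RN at -96.20° from the x-axis; with |RN| = 26.5, N = (-18.91, -9.728). ∠RNC = 39.0° gives NC at 44.80° from the x-axis; with |NC| = 13.3, C = (-9.471, -0.3566). ∠NCG = 129.2° gives CG at 95.60° from the x-axis; with |CG| = 17.7, G = (-11.20, 17.26). So G.x = -11.20.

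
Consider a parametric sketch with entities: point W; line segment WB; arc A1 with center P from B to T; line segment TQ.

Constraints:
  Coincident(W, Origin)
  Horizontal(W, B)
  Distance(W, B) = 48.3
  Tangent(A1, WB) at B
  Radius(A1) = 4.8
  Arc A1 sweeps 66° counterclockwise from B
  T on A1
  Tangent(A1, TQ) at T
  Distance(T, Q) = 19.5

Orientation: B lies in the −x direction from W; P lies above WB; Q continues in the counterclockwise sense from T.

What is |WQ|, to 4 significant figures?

41.49

On A1, B sits at bearing -90° from P; a 66° counterclockwise sweep puts T at bearing -24°, so T = P + 4.8·(cos -24°, sin -24°) = (-43.91, 2.848). The tangent condition forces PT to be normal to TQ, so TQ runs along (−sin -24°, cos -24°); with |TQ| = 19.5, Q = (-35.98, 20.66). Then |WQ| = |Q − W| = 41.49.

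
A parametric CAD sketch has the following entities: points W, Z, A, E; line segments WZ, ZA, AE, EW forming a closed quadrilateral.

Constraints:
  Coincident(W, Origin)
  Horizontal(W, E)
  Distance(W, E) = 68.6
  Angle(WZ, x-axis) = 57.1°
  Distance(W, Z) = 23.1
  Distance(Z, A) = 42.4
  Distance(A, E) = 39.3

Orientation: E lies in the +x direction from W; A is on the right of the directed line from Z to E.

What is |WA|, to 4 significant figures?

37.73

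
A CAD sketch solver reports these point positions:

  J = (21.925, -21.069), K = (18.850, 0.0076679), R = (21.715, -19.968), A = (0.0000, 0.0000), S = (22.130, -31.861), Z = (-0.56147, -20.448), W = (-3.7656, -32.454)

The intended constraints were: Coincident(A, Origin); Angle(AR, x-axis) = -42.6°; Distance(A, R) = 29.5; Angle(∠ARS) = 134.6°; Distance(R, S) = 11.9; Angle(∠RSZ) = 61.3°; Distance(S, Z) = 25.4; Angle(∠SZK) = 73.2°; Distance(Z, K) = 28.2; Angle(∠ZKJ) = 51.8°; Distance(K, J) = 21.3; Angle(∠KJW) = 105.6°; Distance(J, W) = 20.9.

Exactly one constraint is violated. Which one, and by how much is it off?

Distance(J, W) = 20.9 — off by 7.20.

A = (0.00, 0.00) ✓; AR at -42.60° ✓; |AR| = 29.50 ✓; ∠ARS = 134.6° ✓; |RS| = 11.90 ✓; ∠RSZ = 61.30° ✓; |SZ| = 25.40 ✓; ∠SZK = 73.20° ✓; |ZK| = 28.20 ✓; ∠ZKJ = 51.80° ✓; |KJ| = 21.30 ✓; ∠KJW = 105.6° ✓; |JW| = 28.10 ✗.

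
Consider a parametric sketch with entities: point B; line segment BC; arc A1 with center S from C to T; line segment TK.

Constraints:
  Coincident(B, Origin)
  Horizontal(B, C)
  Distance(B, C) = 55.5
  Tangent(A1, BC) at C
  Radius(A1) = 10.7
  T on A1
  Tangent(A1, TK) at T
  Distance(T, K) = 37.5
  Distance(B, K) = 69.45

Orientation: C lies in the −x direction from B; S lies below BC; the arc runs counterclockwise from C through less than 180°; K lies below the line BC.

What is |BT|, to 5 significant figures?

66.934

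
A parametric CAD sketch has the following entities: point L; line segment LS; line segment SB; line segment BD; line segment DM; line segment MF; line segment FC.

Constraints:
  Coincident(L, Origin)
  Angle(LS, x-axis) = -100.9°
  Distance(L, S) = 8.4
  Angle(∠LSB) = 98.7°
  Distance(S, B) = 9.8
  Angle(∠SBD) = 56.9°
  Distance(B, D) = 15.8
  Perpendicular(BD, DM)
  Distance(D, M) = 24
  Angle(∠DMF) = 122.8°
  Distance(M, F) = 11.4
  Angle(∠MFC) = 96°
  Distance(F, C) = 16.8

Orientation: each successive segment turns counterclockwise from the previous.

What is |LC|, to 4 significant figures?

21.26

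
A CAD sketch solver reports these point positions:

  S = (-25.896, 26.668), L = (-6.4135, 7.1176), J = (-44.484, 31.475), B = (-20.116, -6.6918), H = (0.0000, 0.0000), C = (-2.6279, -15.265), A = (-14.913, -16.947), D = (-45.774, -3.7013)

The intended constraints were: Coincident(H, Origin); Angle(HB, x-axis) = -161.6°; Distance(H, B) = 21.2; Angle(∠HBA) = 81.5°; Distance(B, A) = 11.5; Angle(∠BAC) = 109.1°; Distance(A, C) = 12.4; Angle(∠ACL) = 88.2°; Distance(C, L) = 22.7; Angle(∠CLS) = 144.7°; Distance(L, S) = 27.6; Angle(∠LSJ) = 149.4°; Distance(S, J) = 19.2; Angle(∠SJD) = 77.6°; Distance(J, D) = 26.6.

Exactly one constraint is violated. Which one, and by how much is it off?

Distance(J, D) = 26.6 — off by 8.60.

H = (0.00, 0.00) ✓; HB at -161.6° ✓; |HB| = 21.20 ✓; ∠HBA = 81.50° ✓; |BA| = 11.50 ✓; ∠BAC = 109.1° ✓; |AC| = 12.40 ✓; ∠ACL = 88.20° ✓; |CL| = 22.70 ✓; ∠CLS = 144.7° ✓; |LS| = 27.60 ✓; ∠LSJ = 149.4° ✓; |SJ| = 19.20 ✓; ∠SJD = 77.60° ✓; |JD| = 35.20 ✗.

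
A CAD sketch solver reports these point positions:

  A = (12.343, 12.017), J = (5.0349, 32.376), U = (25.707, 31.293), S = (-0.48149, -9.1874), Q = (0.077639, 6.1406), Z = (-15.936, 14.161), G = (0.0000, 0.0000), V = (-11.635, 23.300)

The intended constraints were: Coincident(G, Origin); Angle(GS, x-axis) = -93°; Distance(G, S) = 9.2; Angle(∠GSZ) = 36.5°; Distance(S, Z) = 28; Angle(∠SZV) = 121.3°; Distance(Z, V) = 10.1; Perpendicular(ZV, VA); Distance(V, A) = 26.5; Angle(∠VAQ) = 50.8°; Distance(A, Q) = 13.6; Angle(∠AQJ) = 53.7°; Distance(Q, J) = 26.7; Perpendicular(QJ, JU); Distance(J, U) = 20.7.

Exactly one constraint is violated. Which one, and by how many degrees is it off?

Perpendicular(QJ, JU) — off by 7.70°.

G = (0.00, 0.00) ✓; GS at -93.00° ✓; |GS| = 9.200 ✓; ∠GSZ = 36.50° ✓; |SZ| = 28.00 ✓; ∠SZV = 121.3° ✓; |ZV| = 10.10 ✓; ∠(ZV, VA) = 90.00° ✓; |VA| = 26.50 ✓; ∠VAQ = 50.80° ✓; |AQ| = 13.60 ✓; ∠AQJ = 53.70° ✓; |QJ| = 26.70 ✓; ∠(QJ, JU) = 82.30° ✗; |JU| = 20.70 ✓.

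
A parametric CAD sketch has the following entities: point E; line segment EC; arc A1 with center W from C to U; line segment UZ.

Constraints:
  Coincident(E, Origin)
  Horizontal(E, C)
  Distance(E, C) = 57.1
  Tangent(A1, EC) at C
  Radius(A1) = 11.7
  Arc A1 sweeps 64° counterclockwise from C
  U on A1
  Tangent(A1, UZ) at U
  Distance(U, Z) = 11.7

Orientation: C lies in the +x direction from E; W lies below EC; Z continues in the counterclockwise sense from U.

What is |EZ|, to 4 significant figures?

44.84

E is at the origin; E and C share the same y with |EC| = 57.1 and C on the +x side, so C = (57.10, 0.000). Tangency of A1 to EC means the radius WC is perpendicular to EC, so W = C + (0, -11.7) = (57.10, -11.70). On A1, C sits at bearing 90° from W; a 64° counterclockwise sweep puts U at bearing 154°, so U = W + 11.7·(cos 154°, sin 154°) = (46.58, -6.571). Since A1 is tangent to UZ there, WU ⟂ UZ, so UZ runs along (−sin 154°, cos 154°); with |UZ| = 11.7, Z = (41.46, -17.09). Then |EZ| = |Z − E| = 44.84.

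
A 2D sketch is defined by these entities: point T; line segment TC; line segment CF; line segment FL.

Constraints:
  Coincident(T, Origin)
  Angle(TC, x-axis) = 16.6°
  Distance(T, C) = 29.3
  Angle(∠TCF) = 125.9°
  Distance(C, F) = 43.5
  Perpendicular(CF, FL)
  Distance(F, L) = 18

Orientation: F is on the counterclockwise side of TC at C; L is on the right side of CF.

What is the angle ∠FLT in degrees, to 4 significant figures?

55.48°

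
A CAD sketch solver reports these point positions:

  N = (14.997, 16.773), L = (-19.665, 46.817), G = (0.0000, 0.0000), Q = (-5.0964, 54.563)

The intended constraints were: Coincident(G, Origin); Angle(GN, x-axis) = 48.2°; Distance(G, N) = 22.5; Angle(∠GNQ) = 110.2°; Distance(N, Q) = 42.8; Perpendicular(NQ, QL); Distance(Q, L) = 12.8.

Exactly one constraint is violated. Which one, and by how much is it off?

Distance(Q, L) = 12.8 — off by 3.70.

G = (0.00, 0.00) ✓; GN at 48.20° ✓; |GN| = 22.50 ✓; ∠GNQ = 110.2° ✓; |NQ| = 42.80 ✓; ∠(NQ, QL) = 90.00° ✓; |QL| = 16.50 ✗.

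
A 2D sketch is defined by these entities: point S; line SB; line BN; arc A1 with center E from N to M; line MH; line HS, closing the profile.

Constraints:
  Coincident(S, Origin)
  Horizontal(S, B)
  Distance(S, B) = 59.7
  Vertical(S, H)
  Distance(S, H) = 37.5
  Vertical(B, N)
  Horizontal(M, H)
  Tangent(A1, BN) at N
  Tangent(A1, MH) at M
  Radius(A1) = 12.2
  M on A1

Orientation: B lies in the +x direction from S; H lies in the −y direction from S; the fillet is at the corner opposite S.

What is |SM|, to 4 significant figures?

60.52

The virtual corner opposite S is at (59.70, -37.50). Since A1 is tangent to BN there, EN ⟂ BN and A1 meets MH tangentially, so EM is at right angles to MH, with radius 12.2, so the center E sits 12.2 in from both sides at E = (47.50, -25.30). That places the tangent points at N = (59.70, -25.30) on BN and M = (47.50, -37.50) on MH. Then |SM| = |M − S| = 60.52.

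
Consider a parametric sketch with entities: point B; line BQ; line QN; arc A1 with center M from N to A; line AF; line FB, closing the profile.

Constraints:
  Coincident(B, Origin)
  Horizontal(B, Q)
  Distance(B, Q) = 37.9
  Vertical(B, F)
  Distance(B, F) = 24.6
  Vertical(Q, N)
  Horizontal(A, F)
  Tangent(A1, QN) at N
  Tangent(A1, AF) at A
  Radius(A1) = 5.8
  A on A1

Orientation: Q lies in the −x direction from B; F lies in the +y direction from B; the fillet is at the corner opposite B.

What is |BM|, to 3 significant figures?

37.2

B and F share the same x with |BF| = 24.6 and F on the +y side, so F = (0.00, 24.6). The virtual corner opposite B is at (-37.9, 24.6). The tangent condition forces MN to be normal to QN and A1 meets AF tangentially, so MA is at right angles to AF, with radius 5.8, so the center M sits 5.8 in from both sides at M = (-32.1, 18.8). Then |BM| = |M − B| = 37.2.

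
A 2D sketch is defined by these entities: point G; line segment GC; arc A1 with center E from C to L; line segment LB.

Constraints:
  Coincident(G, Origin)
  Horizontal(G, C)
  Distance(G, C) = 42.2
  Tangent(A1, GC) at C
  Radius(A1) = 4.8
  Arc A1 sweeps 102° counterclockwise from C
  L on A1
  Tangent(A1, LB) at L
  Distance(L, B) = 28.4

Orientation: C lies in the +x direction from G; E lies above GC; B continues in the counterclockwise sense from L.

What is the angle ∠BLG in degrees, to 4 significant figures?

85.05°

G is at the origin; G and C share the same y with |GC| = 42.2 and C on the +x side, so C = (42.20, 0.000). Tangency of A1 to GC means the radius EC is perpendicular to GC, so E = C + (0, 4.8) = (42.20, 4.800). On A1, C sits at bearing -90° from E; a 102° counterclockwise sweep puts L at bearing 12°, so L = E + 4.8·(cos 12°, sin 12°) = (46.90, 5.798). The tangent condition forces EL to be normal to LB, so LB runs along (−sin 12°, cos 12°); with |LB| = 28.4, B = (40.99, 33.58). Then cos ∠BLG = LB·LG / (|LB||LG|), giving 85.05°.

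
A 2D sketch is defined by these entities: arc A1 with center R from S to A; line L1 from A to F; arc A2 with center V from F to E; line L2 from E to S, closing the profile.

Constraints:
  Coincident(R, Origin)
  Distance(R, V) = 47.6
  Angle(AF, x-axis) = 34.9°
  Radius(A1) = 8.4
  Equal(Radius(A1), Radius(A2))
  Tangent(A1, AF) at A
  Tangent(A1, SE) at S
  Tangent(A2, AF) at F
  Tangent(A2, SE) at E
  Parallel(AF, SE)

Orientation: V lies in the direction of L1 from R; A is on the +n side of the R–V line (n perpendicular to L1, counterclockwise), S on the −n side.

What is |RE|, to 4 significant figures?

48.34

Tangency of A1 to both parallel lines with radius 8.4 puts A and S at R ± 8.4·n: A = (-4.806, 6.889), S = (4.806, -6.889). Equal radii place F and E the same way about V: F = V + 8.4·n = (34.23, 34.12), E = V − 8.4·n = (43.85, 20.34). Then |RE| = |E − R| = 48.34.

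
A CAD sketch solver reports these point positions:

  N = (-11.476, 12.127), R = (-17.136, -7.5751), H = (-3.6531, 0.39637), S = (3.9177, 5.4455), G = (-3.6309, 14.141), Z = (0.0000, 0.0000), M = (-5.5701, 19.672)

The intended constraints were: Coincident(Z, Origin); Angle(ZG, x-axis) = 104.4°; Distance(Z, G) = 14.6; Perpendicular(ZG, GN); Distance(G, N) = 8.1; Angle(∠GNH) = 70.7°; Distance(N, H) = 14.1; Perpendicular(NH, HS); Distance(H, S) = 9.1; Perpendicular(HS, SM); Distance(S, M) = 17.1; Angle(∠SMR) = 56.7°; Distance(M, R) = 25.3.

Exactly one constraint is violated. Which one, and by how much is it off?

Distance(M, R) = 25.3 — off by 4.30.

Z = (0.00, 0.00) ✓; ZG at 104.4° ✓; |ZG| = 14.60 ✓; ∠(ZG, GN) = 90.00° ✓; |GN| = 8.099 ✓; ∠GNH = 70.70° ✓; |NH| = 14.10 ✓; ∠(NH, HS) = 90.00° ✓; |HS| = 9.100 ✓; ∠(HS, SM) = 90.00° ✓; |SM| = 17.10 ✓; ∠SMR = 56.70° ✓; |MR| = 29.60 ✗.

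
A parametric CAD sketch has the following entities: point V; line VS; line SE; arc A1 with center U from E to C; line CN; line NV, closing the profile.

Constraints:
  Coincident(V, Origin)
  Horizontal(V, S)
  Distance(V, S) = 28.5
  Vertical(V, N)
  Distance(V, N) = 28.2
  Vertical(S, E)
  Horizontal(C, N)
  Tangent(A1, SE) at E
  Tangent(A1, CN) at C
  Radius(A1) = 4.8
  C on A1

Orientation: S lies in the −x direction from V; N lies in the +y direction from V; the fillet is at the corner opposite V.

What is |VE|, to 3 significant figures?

36.9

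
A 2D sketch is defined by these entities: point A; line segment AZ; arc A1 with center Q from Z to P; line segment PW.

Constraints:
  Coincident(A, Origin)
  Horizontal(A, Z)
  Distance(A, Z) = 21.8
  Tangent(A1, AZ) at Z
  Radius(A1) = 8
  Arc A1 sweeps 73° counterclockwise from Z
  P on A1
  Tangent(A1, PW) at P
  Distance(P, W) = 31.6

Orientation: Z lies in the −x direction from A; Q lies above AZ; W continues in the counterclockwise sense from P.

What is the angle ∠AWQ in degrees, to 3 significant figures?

39.0°

A is at the origin; AZ is horizontal with |AZ| = 21.8 and Z on the −x side, so Z = (-21.8, 0.00). A1 meets AZ tangentially, so QZ is at right angles to AZ, so Q = Z + (0, 8) = (-21.8, 8.00). On A1, Z sits at bearing -90° from Q; a 73° counterclockwise sweep puts P at bearing -17°, so P = Q + 8.0·(cos -17°, sin -17°) = (-14.1, 5.66). Since A1 is tangent to PW there, QP ⟂ PW, so PW runs along (−sin -17°, cos -17°); with |PW| = 31.6, W = (-4.91, 35.9). Then cos ∠AWQ = WA·WQ / (|WA||WQ|), giving 39.0°.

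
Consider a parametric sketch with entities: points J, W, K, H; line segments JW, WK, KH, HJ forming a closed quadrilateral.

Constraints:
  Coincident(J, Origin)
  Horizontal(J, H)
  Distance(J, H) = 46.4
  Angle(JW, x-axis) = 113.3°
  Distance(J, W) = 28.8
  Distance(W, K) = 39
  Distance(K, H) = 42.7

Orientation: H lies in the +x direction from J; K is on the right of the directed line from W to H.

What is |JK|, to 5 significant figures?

10.218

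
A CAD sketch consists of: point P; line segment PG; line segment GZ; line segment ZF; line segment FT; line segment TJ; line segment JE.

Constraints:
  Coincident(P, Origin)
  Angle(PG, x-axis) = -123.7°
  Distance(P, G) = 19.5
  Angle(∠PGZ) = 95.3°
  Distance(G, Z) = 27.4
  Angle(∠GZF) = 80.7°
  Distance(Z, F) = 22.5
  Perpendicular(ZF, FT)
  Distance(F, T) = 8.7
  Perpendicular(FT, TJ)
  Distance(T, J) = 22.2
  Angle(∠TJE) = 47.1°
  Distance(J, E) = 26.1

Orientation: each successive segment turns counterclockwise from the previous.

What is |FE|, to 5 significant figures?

11.323

The perpendicularity gives TJ at right angles to FT, so TJ runs at -119.70°; with |TJ| = 22.2, J = (3.0659, -28.895). ∠TJE = 47.1° gives JE at 13.200° from the x-axis; with |JE| = 26.1, E = (28.476, -22.935). Then |FE| = |E − F| = 11.323.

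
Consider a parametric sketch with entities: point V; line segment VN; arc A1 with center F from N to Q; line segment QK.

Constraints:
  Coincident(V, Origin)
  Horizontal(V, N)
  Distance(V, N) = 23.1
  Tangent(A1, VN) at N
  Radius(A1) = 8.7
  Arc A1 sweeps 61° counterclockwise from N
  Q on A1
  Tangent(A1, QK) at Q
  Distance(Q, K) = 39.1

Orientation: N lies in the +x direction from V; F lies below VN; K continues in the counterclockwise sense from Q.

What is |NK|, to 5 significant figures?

46.924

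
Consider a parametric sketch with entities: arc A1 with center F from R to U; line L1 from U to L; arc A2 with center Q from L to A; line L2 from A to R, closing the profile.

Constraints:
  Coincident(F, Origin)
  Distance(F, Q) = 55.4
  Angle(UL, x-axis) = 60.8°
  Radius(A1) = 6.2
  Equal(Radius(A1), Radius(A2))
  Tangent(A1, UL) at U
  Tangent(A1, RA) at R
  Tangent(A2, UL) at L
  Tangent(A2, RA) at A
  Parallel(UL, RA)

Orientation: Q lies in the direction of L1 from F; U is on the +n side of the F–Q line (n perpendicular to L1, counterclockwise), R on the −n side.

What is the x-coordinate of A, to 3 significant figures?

32.4

Tangency of A1 to both parallel lines with radius 6.2 puts U and R at F ± 6.2·n: U = (-5.41, 3.02), R = (5.41, -3.02). Equal radii place L and A the same way about Q: L = Q + 6.2·n = (21.6, 51.4), A = Q − 6.2·n = (32.4, 45.3). So A.x = 32.4.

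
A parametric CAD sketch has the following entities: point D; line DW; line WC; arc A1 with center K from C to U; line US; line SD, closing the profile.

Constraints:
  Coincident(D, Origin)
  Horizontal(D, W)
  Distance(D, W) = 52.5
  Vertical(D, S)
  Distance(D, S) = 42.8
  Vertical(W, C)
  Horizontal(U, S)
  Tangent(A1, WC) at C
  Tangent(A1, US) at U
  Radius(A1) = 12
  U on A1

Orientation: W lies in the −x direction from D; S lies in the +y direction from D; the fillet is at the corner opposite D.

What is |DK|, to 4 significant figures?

50.88

D is at the origin; DW is horizontal with |DW| = 52.5 and W on the −x side, so W = (-52.50, 0.000). D and S share the same x with |DS| = 42.8 and S on the +y side, so S = (0.000, 42.80). The virtual corner opposite D is at (-52.50, 42.80). Tangency of A1 to WC means the radius KC is perpendicular to WC and tangency of A1 to US means the radius KU is perpendicular to US, with radius 12.0, so the center K sits 12.0 in from both sides at K = (-40.50, 30.80). Then |DK| = |K − D| = 50.88.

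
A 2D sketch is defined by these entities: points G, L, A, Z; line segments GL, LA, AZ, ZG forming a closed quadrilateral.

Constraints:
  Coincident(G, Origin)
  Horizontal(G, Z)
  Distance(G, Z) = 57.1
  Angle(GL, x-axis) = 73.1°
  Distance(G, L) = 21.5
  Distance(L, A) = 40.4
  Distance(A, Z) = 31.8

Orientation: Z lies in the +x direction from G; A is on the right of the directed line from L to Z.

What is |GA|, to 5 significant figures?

31.216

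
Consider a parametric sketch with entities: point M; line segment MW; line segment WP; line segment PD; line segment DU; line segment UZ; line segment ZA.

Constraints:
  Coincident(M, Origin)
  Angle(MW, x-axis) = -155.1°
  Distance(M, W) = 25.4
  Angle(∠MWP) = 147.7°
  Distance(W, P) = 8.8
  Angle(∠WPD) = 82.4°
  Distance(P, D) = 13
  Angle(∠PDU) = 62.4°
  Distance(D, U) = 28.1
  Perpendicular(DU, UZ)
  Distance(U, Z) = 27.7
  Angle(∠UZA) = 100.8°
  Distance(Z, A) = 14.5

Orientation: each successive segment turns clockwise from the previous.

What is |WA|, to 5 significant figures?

23.978

M is at the origin; MW runs at -155.1° with length 25.4, so W = (-23.039, -10.694). ∠MWP = 147.7° gives WP at 172.60° from the x-axis; with |WP| = 8.8, P = (-31.766, -9.5609). ∠WPD = 82.4° gives PD at 75.000° from the x-axis; with |PD| = 13.0, D = (-28.401, 2.9961). ∠PDU = 62.4° gives DU at -42.600° from the x-axis; with |DU| = 28.1, U = (-7.7166, -16.024). DU is perpendicular to UZ, so UZ runs at -132.60°; with |UZ| = 27.7, Z = (-26.466, -36.414). ∠UZA = 100.8° gives ZA at 148.20° from the x-axis; with |ZA| = 14.5, A = (-38.790, -28.773). Then |WA| = |A − W| = 23.978.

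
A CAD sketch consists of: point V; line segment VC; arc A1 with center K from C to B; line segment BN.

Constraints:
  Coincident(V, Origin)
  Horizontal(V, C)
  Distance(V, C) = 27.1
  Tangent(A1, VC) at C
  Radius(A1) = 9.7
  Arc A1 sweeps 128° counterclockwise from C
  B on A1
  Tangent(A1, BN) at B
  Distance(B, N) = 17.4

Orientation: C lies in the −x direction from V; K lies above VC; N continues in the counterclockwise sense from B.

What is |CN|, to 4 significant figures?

29.54

V is at the origin; VC is horizontal with |VC| = 27.1 and C on the −x side, so C = (-27.10, 0.000). A1 meets VC tangentially, so KC is at right angles to VC, so K = C + (0, 9.7) = (-27.10, 9.700). On A1, C sits at bearing -90° from K; a 128° counterclockwise sweep puts B at bearing 38°, so B = K + 9.7·(cos 38°, sin 38°) = (-19.46, 15.67). Since A1 is tangent to BN there, KB ⟂ BN, so BN runs along (−sin 38°, cos 38°); with |BN| = 17.4, N = (-30.17, 29.38). Then |CN| = |N − C| = 29.54.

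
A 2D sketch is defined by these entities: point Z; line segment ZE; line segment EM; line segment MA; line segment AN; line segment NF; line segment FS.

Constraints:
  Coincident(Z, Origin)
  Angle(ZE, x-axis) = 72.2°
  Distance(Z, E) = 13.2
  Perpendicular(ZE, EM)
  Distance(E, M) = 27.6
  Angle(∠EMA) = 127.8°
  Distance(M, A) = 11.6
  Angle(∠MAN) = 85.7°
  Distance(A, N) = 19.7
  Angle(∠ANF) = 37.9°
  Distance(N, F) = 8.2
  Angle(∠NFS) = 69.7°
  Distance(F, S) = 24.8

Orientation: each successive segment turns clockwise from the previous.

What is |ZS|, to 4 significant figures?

42.78

∠ANF = 37.9° gives NF at 53.60° from the x-axis; with |NF| = 8.2, F = (20.18, -5.500). ∠NFS = 69.7° gives FS at -56.70° from the x-axis; with |FS| = 24.8, S = (33.80, -26.23). Then |ZS| = |S − Z| = 42.78.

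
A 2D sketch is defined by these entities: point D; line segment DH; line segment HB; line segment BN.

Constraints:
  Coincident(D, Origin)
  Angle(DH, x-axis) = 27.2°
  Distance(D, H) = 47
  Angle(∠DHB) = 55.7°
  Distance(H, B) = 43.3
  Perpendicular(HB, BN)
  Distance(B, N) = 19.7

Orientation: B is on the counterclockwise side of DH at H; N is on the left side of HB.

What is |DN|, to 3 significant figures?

25.5

D is at the origin; DH runs at 27.2° with length 47.0, so H = 47.0·(cos 27.2°, sin 27.2°) = (41.8, 21.5). ∠DHB = 55.7°, so HB runs at 27.2° + (180° − 55.7°) = 152° from the x-axis; with |HB| = 43.3, B = H + 43.3·(cos 152°, sin 152°) = (3.75, 42.1). HB ⟂ BN; with |BN| = 19.7 on the left of HB, N = B + 19.7·(-0.477, -0.879) = (-5.65, 24.8). Then |DN| = |N − D| = 25.5.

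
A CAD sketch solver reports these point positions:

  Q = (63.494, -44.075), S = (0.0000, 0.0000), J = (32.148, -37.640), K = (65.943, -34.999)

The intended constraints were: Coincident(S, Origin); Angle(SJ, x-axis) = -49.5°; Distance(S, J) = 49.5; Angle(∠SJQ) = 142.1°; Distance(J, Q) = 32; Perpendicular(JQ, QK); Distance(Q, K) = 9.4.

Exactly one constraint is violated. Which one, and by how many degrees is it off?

Perpendicular(JQ, QK) — off by 3.50°.

S = (0.00, 0.00) ✓; SJ at -49.50° ✓; |SJ| = 49.50 ✓; ∠SJQ = 142.1° ✓; |JQ| = 32.00 ✓; ∠(JQ, QK) = 86.50° ✗; |QK| = 9.401 ✓.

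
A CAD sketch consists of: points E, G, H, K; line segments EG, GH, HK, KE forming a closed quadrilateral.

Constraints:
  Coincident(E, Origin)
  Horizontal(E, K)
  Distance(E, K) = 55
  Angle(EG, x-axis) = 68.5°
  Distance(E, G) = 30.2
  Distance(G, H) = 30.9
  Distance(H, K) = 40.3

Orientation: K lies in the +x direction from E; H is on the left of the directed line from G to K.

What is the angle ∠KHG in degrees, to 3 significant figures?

93.2°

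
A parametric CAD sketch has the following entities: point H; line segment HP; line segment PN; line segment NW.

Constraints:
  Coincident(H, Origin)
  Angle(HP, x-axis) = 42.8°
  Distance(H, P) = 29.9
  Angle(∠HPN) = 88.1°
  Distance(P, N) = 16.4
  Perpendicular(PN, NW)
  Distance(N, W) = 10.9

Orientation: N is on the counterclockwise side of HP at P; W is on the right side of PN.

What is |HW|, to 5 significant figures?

43.597

H is at the origin; HP runs at 42.8° with length 29.9, so P = 29.9·(cos 42.8°, sin 42.8°) = (21.939, 20.315). ∠HPN = 88.1°, so PN runs at 42.8° + (180° − 88.1°) = 134.70° from the x-axis; with |PN| = 16.4, N = P + 16.4·(cos 134.70°, sin 134.70°) = (10.403, 31.972). PN is perpendicular to NW; with |NW| = 10.9 on the right of PN, W = N + 10.9·(0.71080, 0.70339) = (18.151, 39.639). Then |HW| = |W − H| = 43.597.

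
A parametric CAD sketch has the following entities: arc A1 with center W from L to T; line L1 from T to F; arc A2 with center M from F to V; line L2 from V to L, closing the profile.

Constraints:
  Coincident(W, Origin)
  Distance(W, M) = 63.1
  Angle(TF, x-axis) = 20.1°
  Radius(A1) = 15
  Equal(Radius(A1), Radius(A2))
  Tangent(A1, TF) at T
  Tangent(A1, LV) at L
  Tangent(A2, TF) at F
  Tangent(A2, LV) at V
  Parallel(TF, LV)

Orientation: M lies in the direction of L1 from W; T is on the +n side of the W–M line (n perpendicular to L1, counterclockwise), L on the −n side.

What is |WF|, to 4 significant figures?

64.86

The slot axis is L1's direction at 20.1°, so u = (cos 20.1°, sin 20.1°) = (0.9391, 0.3437) and n = (−sin 20.1°, cos 20.1°) = (-0.3437, 0.9391). W is at the origin and M lies 63.1 along u from W, so M = 63.1·u = (59.26, 21.68). Tangency of A1 to both parallel lines with radius 15.0 puts T and L at W ± 15.0·n: T = (-5.155, 14.09), L = (5.155, -14.09). Equal radii place F and V the same way about M: F = M + 15.0·n = (54.10, 35.77), V = M − 15.0·n = (64.41, 7.599). Then |WF| = |F − W| = 64.86.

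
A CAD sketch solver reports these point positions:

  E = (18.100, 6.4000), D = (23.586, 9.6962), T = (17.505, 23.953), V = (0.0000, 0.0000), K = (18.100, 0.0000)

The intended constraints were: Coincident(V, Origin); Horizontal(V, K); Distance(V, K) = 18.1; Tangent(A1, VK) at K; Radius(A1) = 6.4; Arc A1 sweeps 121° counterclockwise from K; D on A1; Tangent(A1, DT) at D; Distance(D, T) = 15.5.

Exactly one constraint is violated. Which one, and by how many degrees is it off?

Tangent(A1, DT) at D — off by 7.90°.

V = (0.00, 0.00) ✓; V.y = 0.00, K.y = 0.00 ✓; |VK| = 18.10 ✓; ∠(EK, KV) = 90.00° ✓; |EK| = 6.400 ✓; bearing(E→D) − bearing(E→K) = 121.0° ✓; |ED| = 6.400 ✓; ∠(ED, DT) = 97.90° ✗; |DT| = 15.50 ✓.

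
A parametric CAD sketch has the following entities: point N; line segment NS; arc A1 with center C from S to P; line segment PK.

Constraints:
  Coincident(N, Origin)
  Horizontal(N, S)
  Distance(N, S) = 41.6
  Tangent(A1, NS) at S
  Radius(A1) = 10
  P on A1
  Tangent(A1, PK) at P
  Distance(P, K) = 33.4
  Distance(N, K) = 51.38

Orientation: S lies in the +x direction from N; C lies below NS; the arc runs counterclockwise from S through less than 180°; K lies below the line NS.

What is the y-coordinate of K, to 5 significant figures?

-42.474

Checks: |CP| = 10.00 ✓; ∠(CP, PK) = 90.00° ✓; |PK| = 33.40 ✓; |NK| = 51.38 ✓.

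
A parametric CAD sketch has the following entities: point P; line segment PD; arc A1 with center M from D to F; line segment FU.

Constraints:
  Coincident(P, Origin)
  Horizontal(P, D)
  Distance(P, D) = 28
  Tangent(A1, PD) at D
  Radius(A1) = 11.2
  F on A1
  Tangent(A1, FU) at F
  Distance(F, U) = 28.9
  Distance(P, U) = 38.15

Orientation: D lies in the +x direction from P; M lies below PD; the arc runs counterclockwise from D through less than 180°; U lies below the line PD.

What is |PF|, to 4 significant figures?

19.15

Checks: |MF| = 11.20 ✓; ∠(MF, FU) = 90.00° ✓; |FU| = 28.90 ✓; |PU| = 38.15 ✓.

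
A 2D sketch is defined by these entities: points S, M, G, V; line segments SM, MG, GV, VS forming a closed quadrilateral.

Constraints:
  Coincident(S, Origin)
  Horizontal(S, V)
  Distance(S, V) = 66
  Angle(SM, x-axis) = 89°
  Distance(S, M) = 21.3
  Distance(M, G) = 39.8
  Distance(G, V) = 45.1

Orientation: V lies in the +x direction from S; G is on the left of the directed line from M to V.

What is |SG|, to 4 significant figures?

51.52

S is at the origin; S and V share the same y with |SV| = 66.0 and V in +x, so V = (66.0, 0). SM runs at 89.0° with |SM| = 21.3, so M = (0.3717, 21.30). G is determined by |MG| = 39.8 and |GV| = 45.1 together: it lies at the intersection of circle(M, 39.8) and circle(V, 45.1). With |MV| = 69.00, the foot of the radical line on MV is 31.24 from M and the perpendicular offset is √(39.8² − 31.24²) = 24.66. Taking the left-of-MV solution: G = (37.70, 35.11).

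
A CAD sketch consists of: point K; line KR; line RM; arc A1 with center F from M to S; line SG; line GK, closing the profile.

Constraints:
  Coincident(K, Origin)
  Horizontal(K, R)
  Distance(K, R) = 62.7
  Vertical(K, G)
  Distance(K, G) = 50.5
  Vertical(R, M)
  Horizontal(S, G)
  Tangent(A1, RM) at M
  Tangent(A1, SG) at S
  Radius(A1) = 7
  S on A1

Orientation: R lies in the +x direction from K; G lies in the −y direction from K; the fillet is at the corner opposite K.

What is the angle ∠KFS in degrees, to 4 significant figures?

128.0°

K is at the origin; KR is horizontal with |KR| = 62.7 and R on the +x side, so R = (62.70, 0.000). KG is vertical with |KG| = 50.5 and G on the −y side, so G = (0.000, -50.50). The virtual corner opposite K is at (62.70, -50.50). Since A1 is tangent to RM there, FM ⟂ RM and since A1 is tangent to SG there, FS ⟂ SG, with radius 7.0, so the center F sits 7.0 in from both sides at F = (55.70, -43.50). That places the tangent points at M = (62.70, -43.50) on RM and S = (55.70, -50.50) on SG. Then cos ∠KFS = FK·FS / (|FK||FS|), giving 128.0°.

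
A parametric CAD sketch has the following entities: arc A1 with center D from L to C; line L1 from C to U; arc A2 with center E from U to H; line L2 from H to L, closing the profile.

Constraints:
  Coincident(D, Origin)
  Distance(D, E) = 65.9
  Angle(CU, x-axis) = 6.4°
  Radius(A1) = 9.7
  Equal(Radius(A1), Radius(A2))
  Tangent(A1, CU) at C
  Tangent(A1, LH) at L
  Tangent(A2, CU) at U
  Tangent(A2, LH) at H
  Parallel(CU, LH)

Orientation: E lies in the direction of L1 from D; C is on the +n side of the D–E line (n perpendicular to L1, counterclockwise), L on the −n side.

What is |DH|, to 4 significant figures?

66.61

The slot axis is L1's direction at 6.4°, so u = (cos 6.4°, sin 6.4°) = (0.9938, 0.1115) and n = (−sin 6.4°, cos 6.4°) = (-0.1115, 0.9938). D is at the origin and E lies 65.9 along u from D, so E = 65.9·u = (65.49, 7.346). Tangency of A1 to both parallel lines with radius 9.7 puts C and L at D ± 9.7·n: C = (-1.081, 9.640), L = (1.081, -9.640). Equal radii place U and H the same way about E: U = E + 9.7·n = (64.41, 16.99), H = E − 9.7·n = (66.57, -2.294). Then |DH| = |H − D| = 66.61.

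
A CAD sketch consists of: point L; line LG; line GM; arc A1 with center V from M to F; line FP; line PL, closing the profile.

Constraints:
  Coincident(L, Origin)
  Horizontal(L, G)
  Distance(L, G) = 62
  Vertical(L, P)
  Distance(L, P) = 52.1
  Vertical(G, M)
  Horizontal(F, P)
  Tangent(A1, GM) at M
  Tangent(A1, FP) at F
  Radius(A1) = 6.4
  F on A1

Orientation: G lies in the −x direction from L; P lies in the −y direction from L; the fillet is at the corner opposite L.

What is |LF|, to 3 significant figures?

76.2

L is at the origin; LG is horizontal with |LG| = 62.0 and G on the −x side, so G = (-62.0, 0.00). LP is vertical with |LP| = 52.1 and P on the −y side, so P = (0.00, -52.1). The virtual corner opposite L is at (-62.0, -52.1). Tangency of A1 to GM means the radius VM is perpendicular to GM and tangency of A1 to FP means the radius VF is perpendicular to FP, with radius 6.4, so the center V sits 6.4 in from both sides at V = (-55.6, -45.7). That places the tangent points at M = (-62.0, -45.7) on GM and F = (-55.6, -52.1) on FP. Then |LF| = |F − L| = 76.2.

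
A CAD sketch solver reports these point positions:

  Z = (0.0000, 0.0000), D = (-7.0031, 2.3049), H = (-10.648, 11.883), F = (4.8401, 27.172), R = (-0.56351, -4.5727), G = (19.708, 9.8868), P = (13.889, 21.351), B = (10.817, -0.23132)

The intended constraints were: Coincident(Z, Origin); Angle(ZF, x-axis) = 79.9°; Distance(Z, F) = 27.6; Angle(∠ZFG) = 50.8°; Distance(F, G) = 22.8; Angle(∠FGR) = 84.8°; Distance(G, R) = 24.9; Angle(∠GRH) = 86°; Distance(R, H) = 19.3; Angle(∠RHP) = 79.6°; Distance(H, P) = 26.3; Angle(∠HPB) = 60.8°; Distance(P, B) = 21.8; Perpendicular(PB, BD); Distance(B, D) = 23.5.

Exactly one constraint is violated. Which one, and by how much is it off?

Distance(B, D) = 23.5 — off by 5.50.

Z = (0.00, 0.00) ✓; ZF at 79.90° ✓; |ZF| = 27.60 ✓; ∠ZFG = 50.80° ✓; |FG| = 22.80 ✓; ∠FGR = 84.80° ✓; |GR| = 24.90 ✓; ∠GRH = 86.00° ✓; |RH| = 19.30 ✓; ∠RHP = 79.60° ✓; |HP| = 26.30 ✓; ∠HPB = 60.80° ✓; |PB| = 21.80 ✓; ∠(PB, BD) = 90.00° ✓; |BD| = 18.00 ✗.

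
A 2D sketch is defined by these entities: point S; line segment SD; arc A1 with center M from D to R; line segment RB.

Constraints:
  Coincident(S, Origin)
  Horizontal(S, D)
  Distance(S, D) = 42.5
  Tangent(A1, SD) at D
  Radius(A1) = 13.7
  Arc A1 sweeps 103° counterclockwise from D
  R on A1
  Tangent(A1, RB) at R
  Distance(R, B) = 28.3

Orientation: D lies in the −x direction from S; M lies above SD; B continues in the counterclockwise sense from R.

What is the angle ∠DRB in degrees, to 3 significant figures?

128°

S is at the origin; S and D share the same y with |SD| = 42.5 and D on the −x side, so D = (-42.5, 0.00). Tangency of A1 to SD means the radius MD is perpendicular to SD, so M = D + (0, 13.7) = (-42.5, 13.7). On A1, D sits at bearing -90° from M; a 103° counterclockwise sweep puts R at bearing 13°, so R = M + 13.7·(cos 13°, sin 13°) = (-29.2, 16.8). Since A1 is tangent to RB there, MR ⟂ RB, so RB runs along (−sin 13°, cos 13°); with |RB| = 28.3, B = (-35.5, 44.4). Then cos ∠DRB = RD·RB / (|RD||RB|), giving 128°.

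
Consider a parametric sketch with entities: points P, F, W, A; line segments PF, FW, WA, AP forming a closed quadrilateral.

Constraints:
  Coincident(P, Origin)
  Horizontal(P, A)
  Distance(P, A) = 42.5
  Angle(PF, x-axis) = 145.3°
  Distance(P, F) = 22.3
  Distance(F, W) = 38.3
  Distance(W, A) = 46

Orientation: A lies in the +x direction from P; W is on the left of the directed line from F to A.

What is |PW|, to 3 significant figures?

37.3

Checks: |FW| = 38.30 ✓; |WA| = 46.00 ✓.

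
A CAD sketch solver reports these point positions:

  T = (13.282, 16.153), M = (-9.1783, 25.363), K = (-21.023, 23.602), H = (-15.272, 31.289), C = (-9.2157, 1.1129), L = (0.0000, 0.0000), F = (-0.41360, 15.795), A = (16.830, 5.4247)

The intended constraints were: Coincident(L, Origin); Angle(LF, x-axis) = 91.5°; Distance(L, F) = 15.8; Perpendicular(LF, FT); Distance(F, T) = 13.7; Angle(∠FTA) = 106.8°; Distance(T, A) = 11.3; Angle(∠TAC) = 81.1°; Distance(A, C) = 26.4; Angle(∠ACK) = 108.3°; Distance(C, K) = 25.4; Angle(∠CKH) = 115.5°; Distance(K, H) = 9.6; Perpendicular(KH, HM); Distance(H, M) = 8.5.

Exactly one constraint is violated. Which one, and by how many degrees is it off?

Perpendicular(KH, HM) — off by 7.40°.

L = (0.00, 0.00) ✓; LF at 91.50° ✓; |LF| = 15.80 ✓; ∠(LF, FT) = 90.00° ✓; |FT| = 13.70 ✓; ∠FTA = 106.8° ✓; |TA| = 11.30 ✓; ∠TAC = 81.10° ✓; |AC| = 26.40 ✓; ∠ACK = 108.3° ✓; |CK| = 25.40 ✓; ∠CKH = 115.5° ✓; |KH| = 9.600 ✓; ∠(KH, HM) = 97.40° ✗; |HM| = 8.500 ✓.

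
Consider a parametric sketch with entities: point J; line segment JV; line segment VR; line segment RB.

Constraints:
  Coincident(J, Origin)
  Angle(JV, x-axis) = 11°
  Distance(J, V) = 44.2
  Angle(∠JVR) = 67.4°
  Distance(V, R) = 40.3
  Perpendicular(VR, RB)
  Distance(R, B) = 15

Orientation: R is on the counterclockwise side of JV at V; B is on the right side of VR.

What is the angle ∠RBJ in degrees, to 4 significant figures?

22.67°

J is at the origin; JV runs at 11.0° with length 44.2, so V = 44.2·(cos 11.0°, sin 11.0°) = (43.39, 8.434). ∠JVR = 67.4°, so VR runs at 11.0° + (180° − 67.4°) = 123.6° from the x-axis; with |VR| = 40.3, R = V + 40.3·(cos 123.6°, sin 123.6°) = (21.09, 42.00). The perpendicularity gives RB at right angles to VR; with |RB| = 15.0 on the right of VR, B = R + 15.0·(0.8329, 0.5534) = (33.58, 50.30). Then cos ∠RBJ = BR·BJ / (|BR||BJ|), giving 22.67°.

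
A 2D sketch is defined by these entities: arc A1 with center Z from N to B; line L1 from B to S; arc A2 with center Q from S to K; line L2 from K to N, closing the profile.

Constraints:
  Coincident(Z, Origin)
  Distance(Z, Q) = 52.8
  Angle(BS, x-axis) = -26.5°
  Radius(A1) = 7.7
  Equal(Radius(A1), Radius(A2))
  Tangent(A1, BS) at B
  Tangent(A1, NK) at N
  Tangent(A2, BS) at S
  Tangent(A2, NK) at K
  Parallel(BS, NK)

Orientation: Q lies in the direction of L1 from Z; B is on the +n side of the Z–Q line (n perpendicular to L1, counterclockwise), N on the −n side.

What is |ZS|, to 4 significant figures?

53.36

The slot axis is L1's direction at -26.5°, so u = (cos -26.5°, sin -26.5°) = (0.8949, -0.4462) and n = (−sin -26.5°, cos -26.5°) = (0.4462, 0.8949). Z is at the origin and Q lies 52.8 along u from Z, so Q = 52.8·u = (47.25, -23.56). Tangency of A1 to both parallel lines with radius 7.7 puts B and N at Z ± 7.7·n: B = (3.436, 6.891), N = (-3.436, -6.891). Equal radii place S and K the same way about Q: S = Q + 7.7·n = (50.69, -16.67), K = Q − 7.7·n = (43.82, -30.45). Then |ZS| = |S − Z| = 53.36.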